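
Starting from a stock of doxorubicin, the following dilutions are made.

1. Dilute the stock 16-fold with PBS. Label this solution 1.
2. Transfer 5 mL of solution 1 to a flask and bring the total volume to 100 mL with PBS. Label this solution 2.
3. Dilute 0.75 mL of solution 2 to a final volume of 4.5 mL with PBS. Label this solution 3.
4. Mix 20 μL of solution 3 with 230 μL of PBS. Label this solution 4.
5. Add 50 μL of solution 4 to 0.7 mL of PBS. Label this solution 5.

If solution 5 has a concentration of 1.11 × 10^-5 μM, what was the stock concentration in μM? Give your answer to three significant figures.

Step 1: 16-fold → factor 16
Step 2: 5 mL brought to 100 mL → factor 100/5 = 20
Step 3: 0.75 mL brought to 4.5 mL → factor 4.5/0.75 = 6
Step 4: 20 μL + 230 μL = 250 μL total → factor 250/20 = 12.5
Step 5: 50 μL + 0.7 mL = 750 μL total → factor 750/50 = 15
Overall dilution factor = 16 × 20 × 6 × 12.5 × 15 = 3.6 × 10^5
Stock = 1.11 × 10^-5 μM × 3.6 × 10^5 = 4.00 μM

4.00 μM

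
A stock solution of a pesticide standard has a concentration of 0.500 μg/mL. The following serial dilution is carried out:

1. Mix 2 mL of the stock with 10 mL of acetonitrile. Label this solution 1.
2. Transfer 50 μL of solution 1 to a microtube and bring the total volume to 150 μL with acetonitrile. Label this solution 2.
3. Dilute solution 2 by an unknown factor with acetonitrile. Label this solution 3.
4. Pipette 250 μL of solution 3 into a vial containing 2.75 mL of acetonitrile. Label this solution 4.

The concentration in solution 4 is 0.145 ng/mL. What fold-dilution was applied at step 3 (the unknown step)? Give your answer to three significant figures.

16.0-fold

Step 1: 2 mL + 10 mL = 12 mL total → factor 12/2 = 6
Step 2: 50 μL brought to 150 μL → factor 150/50 = 3
Step 3: unknown factor x
Step 4: 250 μL + 2.75 mL = 3000 μL total → factor 3000/250 = 12
Product of known-step factors = 216
Overall factor = 0.500 μg/mL / (0.145 ng/mL) = 3448.3
x = 3448.3 / 216 = 16.0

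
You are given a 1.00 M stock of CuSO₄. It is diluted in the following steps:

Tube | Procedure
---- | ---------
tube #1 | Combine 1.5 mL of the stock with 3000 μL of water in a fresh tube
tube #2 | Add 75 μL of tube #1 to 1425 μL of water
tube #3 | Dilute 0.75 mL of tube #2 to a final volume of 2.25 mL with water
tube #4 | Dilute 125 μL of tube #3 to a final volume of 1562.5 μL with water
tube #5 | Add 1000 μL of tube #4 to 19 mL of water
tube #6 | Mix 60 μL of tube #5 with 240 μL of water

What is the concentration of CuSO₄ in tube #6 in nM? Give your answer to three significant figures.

4.44 × 10^3 nM

Step 1: 1.5 mL + 3000 μL = 4.5 mL total → factor 4.5/1.5 = 3
Step 2: 75 μL + 1425 μL = 1500 μL total → factor 1500/75 = 20
Step 3: 0.75 mL brought to 2.25 mL → factor 2.25/0.75 = 3
Step 4: 125 μL brought to 1562.5 μL → factor 1562.5/125 = 12.5
Step 5: 1000 μL + 19 mL = 20000 μL total → factor 20000/1000 = 20
Step 6: 60 μL + 240 μL = 300 μL total → factor 300/60 = 5
Overall dilution factor = 3 × 20 × 3 × 12.5 × 20 × 5 = 2.25 × 10^5
Final = 1.00 M / 2.25 × 10^5 = 4.444 × 10^-6 M = 4.44 × 10^3 nM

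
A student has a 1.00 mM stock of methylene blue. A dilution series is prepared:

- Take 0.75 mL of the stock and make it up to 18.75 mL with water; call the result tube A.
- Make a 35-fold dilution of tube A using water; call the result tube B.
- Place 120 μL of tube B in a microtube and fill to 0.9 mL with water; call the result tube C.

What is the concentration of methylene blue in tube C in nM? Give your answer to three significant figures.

Step 1: 0.75 mL brought to 18.75 mL → factor 18.75/0.75 = 25
Step 2: 35-fold → factor 35
Step 3: 120 μL brought to 0.9 mL → factor 900/120 = 7.5
Overall dilution factor = 25 × 35 × 7.5 = 6562.5
Final = 1.00 mM / 6562.5 = 0.0001524 mM = 152 nM

152 nM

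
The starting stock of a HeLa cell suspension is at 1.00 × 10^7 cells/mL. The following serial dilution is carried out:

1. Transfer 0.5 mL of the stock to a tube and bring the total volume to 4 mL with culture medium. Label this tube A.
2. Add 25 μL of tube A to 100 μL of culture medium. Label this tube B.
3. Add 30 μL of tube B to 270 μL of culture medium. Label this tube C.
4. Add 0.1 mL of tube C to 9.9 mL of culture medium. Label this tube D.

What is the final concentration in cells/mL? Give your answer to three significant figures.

Step 1: 0.5 mL brought to 4 mL → factor 4/0.5 = 8
Step 2: 25 μL + 100 μL = 125 μL total → factor 125/25 = 5
Step 3: 30 μL + 270 μL = 300 μL total → factor 300/30 = 10
Step 4: 0.1 mL + 9.9 mL = 10 mL total → factor 10/0.1 = 100
Overall dilution factor = 8 × 5 × 10 × 100 = 40000
Final = 1.00 × 10^7 cells/mL / 40000 = 250 cells/mL

250 cells/mL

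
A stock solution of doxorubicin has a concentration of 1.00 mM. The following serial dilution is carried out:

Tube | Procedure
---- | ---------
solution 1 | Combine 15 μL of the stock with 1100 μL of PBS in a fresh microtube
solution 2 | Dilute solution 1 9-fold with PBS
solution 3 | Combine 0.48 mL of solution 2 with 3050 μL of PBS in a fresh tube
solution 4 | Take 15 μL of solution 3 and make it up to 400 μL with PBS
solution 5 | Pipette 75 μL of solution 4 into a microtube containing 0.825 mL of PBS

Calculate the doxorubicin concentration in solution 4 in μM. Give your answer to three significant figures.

Step 1: 15 μL + 1100 μL = 1115 μL total → factor 1115/15 = 74.333
Step 2: 9-fold → factor 9
Step 3: 0.48 mL + 3050 μL = 3.53 mL total → factor 3.53/0.48 = 7.3542
Step 4: 15 μL brought to 400 μL → factor 400/15 = 26.667
Dilution factor through solution 4 = 74.333 × 9 × 7.3542 × 26.667 = 1.312 × 10^5
[solution 4] = 1.00 mM / 1.312 × 10^5 = 7.622 × 10^-6 mM = 0.00762 μM

0.00762 μM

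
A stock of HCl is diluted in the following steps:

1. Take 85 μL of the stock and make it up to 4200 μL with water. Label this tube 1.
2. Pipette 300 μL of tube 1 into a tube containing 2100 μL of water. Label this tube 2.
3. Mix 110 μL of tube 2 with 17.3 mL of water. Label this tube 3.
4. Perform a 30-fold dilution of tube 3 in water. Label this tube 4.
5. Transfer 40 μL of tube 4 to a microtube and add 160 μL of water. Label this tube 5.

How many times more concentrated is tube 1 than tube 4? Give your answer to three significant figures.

Step 1: 85 μL brought to 4200 μL → factor 4200/85 = 49.412
Step 2: 300 μL + 2100 μL = 2400 μL total → factor 2400/300 = 8
Step 3: 110 μL + 17.3 mL = 17410 μL total → factor 17410/110 = 158.27
Step 4: 30-fold → factor 30
Dilution factor to tube 1 = 49.412; to tube 4 = 1.8769 × 10^6
[tube 1]/[tube 4] = (factor to tube 4)/(factor to tube 1) = 1.8769 × 10^6/49.412 = 3.80 × 10^4

3.80 × 10^4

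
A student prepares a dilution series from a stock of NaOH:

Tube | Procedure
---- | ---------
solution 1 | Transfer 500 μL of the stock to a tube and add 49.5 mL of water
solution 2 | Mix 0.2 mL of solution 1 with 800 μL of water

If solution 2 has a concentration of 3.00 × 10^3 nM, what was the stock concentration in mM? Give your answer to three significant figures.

1.50 mM

Step 1: 500 μL + 49.5 mL = 50000 μL total → factor 50000/500 = 100
Step 2: 0.2 mL + 800 μL = 1 mL total → factor 1/0.2 = 5
Overall dilution factor = 100 × 5 = 500
Stock = 3.00 × 10^3 nM × 500 = 1.500 × 10^6 nM = 1.50 mM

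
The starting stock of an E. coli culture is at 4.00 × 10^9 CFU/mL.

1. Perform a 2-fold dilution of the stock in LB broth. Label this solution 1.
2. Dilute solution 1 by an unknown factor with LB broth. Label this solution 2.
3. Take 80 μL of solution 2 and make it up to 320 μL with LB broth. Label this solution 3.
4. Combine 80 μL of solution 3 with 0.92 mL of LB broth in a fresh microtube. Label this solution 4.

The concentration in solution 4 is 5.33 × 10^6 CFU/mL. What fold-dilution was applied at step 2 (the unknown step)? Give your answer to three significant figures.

7.50-fold

Step 1: 2-fold → factor 2
Step 2: unknown factor x
Step 3: 80 μL brought to 320 μL → factor 320/80 = 4
Step 4: 80 μL + 0.92 mL = 1000 μL total → factor 1000/80 = 12.5
Product of known-step factors = 100
Overall factor = 4.00 × 10^9 CFU/mL / (5.33 × 10^6 CFU/mL) = 750.47
x = 750.47 / 100 = 7.50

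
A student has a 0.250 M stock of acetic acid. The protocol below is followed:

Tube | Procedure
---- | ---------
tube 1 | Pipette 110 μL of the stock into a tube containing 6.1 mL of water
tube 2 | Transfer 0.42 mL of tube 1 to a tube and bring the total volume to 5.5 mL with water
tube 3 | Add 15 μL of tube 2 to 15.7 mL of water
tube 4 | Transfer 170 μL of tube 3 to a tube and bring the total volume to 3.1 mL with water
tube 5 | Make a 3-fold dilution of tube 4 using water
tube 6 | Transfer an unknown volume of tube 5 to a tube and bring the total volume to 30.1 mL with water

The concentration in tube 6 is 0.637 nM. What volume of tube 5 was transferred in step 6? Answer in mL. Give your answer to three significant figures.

3.25 mL

Step 1: 110 μL + 6.1 mL = 6210 μL total → factor 6210/110 = 56.455
Step 2: 0.42 mL brought to 5.5 mL → factor 5.5/0.42 = 13.095
Step 3: 15 μL + 15.7 mL = 15715 μL total → factor 15715/15 = 1047.7
Step 4: 170 μL brought to 3.1 mL → factor 3100/170 = 18.235
Step 5: 3-fold → factor 3
Step 6: v brought to 30.1 mL → factor = 30.1 mL/v
Product of known-step factors = 4.2371 × 10^7
Overall factor = 0.250 M / (0.637 nM) = 3.9246 × 10^8
Step-6 factor = 3.9246 × 10^8 / 4.2371 × 10^7 = 9.2626
v = 30.1 mL / 9.2626 = 3.25 mL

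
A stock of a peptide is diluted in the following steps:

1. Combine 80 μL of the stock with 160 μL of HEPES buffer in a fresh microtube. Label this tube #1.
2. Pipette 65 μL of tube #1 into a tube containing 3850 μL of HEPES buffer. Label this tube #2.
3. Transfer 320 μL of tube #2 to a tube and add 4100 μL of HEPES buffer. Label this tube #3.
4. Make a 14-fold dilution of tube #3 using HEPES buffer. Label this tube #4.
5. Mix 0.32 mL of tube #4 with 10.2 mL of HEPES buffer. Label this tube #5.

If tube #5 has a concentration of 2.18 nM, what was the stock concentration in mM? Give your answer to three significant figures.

2.50 mM

Step 1: 80 μL + 160 μL = 240 μL total → factor 240/80 = 3
Step 2: 65 μL + 3850 μL = 3915 μL total → factor 3915/65 = 60.231
Step 3: 320 μL + 4100 μL = 4420 μL total → factor 4420/320 = 13.812
Step 4: 14-fold → factor 14
Step 5: 0.32 mL + 10.2 mL = 10.52 mL total → factor 10.52/0.32 = 32.875
Overall dilution factor = 3 × 60.231 × 13.812 × 14 × 32.875 = 1.1487 × 10^6
Stock = 2.18 nM × 1.1487 × 10^6 = 2.504 × 10^6 nM = 2.50 mM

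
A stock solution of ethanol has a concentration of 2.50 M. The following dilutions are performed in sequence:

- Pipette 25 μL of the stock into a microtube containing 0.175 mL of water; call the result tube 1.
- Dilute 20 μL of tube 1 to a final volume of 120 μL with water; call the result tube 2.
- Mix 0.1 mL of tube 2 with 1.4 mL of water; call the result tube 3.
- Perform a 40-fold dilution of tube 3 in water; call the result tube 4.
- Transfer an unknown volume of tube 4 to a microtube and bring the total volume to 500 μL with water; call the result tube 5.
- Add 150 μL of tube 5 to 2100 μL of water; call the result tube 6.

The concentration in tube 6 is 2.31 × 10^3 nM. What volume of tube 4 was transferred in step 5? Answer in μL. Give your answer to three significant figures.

200 μL

Step 1: 25 μL + 0.175 mL = 200 μL total → factor 200/25 = 8
Step 2: 20 μL brought to 120 μL → factor 120/20 = 6
Step 3: 0.1 mL + 1.4 mL = 1.5 mL total → factor 1.5/0.1 = 15
Step 4: 40-fold → factor 40
Step 5: v brought to 500 μL → factor = 500 μL/v
Step 6: 150 μL + 2100 μL = 2250 μL total → factor 2250/150 = 15
Product of known-step factors = 4.32 × 10^5
Overall factor = 2.50 M / (2.31 × 10^3 nM) = 1.0823 × 10^6
Step-5 factor = 1.0823 × 10^6 / 4.32 × 10^5 = 2.5052
v = 500 μL / 2.5052 = 200 μL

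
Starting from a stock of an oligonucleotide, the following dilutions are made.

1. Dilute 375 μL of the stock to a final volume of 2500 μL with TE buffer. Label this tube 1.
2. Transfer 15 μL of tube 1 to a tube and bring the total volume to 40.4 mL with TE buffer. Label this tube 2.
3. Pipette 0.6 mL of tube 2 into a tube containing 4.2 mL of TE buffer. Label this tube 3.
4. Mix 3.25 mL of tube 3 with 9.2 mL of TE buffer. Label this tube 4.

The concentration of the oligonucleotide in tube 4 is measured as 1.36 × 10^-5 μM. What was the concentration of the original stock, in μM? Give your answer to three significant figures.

7.48 μM

Step 1: 375 μL brought to 2500 μL → factor 2500/375 = 6.6667
Step 2: 15 μL brought to 40.4 mL → factor 40400/15 = 2693.3
Step 3: 0.6 mL + 4.2 mL = 4.8 mL total → factor 4.8/0.6 = 8
Step 4: 3.25 mL + 9.2 mL = 12.45 mL total → factor 12.45/3.25 = 3.8308
Overall dilution factor = 6.6667 × 2693.3 × 8 × 3.8308 = 5.5027 × 10^5
Stock = 1.36 × 10^-5 μM × 5.5027 × 10^5 = 7.48 μM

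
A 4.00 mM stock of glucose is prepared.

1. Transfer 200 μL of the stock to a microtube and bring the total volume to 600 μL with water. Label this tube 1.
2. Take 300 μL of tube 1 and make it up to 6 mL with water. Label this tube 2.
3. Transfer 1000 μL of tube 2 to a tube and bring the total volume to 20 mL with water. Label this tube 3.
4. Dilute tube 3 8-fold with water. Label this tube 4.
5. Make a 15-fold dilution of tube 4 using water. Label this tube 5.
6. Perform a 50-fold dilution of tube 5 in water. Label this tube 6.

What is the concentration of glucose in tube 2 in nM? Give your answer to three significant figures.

Step 1: 200 μL brought to 600 μL → factor 600/200 = 3
Step 2: 300 μL brought to 6 mL → factor 6000/300 = 20
Dilution factor through tube 2 = 3 × 20 = 60
[tube 2] = 4.00 mM / 60 = 0.06667 mM = 6.67 × 10^4 nM

6.67 × 10^4 nM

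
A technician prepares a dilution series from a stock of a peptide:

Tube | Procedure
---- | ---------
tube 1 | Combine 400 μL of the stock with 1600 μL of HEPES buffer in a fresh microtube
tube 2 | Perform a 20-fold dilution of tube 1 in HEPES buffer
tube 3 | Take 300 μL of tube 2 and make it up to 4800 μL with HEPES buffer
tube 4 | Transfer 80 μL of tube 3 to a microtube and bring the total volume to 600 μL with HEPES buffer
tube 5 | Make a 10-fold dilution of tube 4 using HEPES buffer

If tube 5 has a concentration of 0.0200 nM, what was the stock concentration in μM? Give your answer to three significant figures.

Step 1: 400 μL + 1600 μL = 2000 μL total → factor 2000/400 = 5
Step 2: 20-fold → factor 20
Step 3: 300 μL brought to 4800 μL → factor 4800/300 = 16
Step 4: 80 μL brought to 600 μL → factor 600/80 = 7.5
Step 5: 10-fold → factor 10
Overall dilution factor = 5 × 20 × 16 × 7.5 × 10 = 1.2 × 10^5
Stock = 0.0200 nM × 1.2 × 10^5 = 2400 nM = 2.40 μM

2.40 μM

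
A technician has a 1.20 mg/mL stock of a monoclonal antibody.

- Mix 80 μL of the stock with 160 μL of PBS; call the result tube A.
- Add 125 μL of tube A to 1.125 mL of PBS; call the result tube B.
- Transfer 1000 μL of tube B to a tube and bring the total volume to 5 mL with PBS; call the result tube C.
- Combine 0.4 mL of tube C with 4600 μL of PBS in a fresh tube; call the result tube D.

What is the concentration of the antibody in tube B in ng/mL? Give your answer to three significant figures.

4.00 × 10^4 ng/mL

Step 1: 80 μL + 160 μL = 240 μL total → factor 240/80 = 3
Step 2: 125 μL + 1.125 mL = 1250 μL total → factor 1250/125 = 10
Dilution factor through tube B = 3 × 10 = 30
[tube B] = 1.20 mg/mL / 30 = 0.04000 mg/mL = 4.00 × 10^4 ng/mL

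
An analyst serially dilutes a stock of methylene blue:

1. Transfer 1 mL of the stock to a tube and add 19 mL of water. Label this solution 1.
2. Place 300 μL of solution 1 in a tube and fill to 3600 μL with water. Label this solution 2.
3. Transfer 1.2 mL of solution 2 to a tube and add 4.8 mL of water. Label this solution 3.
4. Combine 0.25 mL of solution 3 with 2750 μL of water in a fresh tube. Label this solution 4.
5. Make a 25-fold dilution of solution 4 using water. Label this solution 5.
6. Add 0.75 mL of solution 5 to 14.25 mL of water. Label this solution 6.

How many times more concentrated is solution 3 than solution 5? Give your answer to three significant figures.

300

Step 1: 1 mL + 19 mL = 20 mL total → factor 20/1 = 20
Step 2: 300 μL brought to 3600 μL → factor 3600/300 = 12
Step 3: 1.2 mL + 4.8 mL = 6 mL total → factor 6/1.2 = 5
Step 4: 0.25 mL + 2750 μL = 3 mL total → factor 3/0.25 = 12
Step 5: 25-fold → factor 25
Dilution factor to solution 3 = 1200; to solution 5 = 3.6 × 10^5
[solution 3]/[solution 5] = (factor to solution 5)/(factor to solution 3) = 3.6 × 10^5/1200 = 300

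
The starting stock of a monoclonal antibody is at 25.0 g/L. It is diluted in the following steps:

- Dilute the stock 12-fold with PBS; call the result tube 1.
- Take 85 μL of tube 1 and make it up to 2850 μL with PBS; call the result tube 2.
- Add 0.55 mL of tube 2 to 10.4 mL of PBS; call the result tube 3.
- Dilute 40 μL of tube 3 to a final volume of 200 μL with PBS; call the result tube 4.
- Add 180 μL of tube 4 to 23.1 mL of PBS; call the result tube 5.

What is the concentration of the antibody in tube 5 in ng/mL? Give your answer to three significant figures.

4.83 ng/mL

Step 1: 12-fold → factor 12
Step 2: 85 μL brought to 2850 μL → factor 2850/85 = 33.529
Step 3: 0.55 mL + 10.4 mL = 10.95 mL total → factor 10.95/0.55 = 19.909
Step 4: 40 μL brought to 200 μL → factor 200/40 = 5
Step 5: 180 μL + 23.1 mL = 23280 μL total → factor 23280/180 = 129.33
Overall dilution factor = 12 × 33.529 × 19.909 × 5 × 129.33 = 5.1801 × 10^6
Final = 25.0 g/L / 5.1801 × 10^6 = 4.826 × 10^-6 g/L = 4.83 ng/mL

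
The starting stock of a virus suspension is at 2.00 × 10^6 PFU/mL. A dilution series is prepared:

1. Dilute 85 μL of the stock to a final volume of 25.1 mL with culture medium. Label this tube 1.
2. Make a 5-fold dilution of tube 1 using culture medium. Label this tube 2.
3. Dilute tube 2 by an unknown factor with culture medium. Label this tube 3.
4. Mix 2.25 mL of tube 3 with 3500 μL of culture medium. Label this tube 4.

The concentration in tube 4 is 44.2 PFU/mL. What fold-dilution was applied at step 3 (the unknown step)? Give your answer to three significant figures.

Step 1: 85 μL brought to 25.1 mL → factor 25100/85 = 295.29
Step 2: 5-fold → factor 5
Step 3: unknown factor x
Step 4: 2.25 mL + 3500 μL = 5.75 mL total → factor 5.75/2.25 = 2.5556
Product of known-step factors = 3773.2
Overall factor = 2.00 × 10^6 PFU/mL / (44.2 PFU/mL) = 45249
x = 45249 / 3773.2 = 12.0

12.0-fold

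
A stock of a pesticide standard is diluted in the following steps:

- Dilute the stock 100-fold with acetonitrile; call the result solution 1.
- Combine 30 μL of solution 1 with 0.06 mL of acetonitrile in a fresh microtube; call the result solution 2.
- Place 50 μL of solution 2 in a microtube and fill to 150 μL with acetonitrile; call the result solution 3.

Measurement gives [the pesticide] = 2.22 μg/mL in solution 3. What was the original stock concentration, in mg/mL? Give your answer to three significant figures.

2.00 mg/mL

Step 1: 100-fold → factor 100
Step 2: 30 μL + 0.06 mL = 90 μL total → factor 90/30 = 3
Step 3: 50 μL brought to 150 μL → factor 150/50 = 3
Overall dilution factor = 100 × 3 × 3 = 900
Stock = 2.22 μg/mL × 900 = 1998 μg/mL = 2.00 mg/mL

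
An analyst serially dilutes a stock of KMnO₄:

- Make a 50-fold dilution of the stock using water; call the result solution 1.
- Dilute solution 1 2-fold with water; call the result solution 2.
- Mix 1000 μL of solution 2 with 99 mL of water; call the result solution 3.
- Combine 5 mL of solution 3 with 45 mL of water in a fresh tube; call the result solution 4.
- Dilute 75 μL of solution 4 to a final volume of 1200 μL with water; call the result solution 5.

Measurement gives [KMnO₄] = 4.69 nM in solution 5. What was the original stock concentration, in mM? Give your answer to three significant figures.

Step 1: 50-fold → factor 50
Step 2: 2-fold → factor 2
Step 3: 1000 μL + 99 mL = 1 × 10^5 μL total → factor 1 × 10^5/1000 = 100
Step 4: 5 mL + 45 mL = 50 mL total → factor 50/5 = 10
Step 5: 75 μL brought to 1200 μL → factor 1200/75 = 16
Overall dilution factor = 50 × 2 × 100 × 10 × 16 = 1.6 × 10^6
Stock = 4.69 nM × 1.6 × 10^6 = 7.504 × 10^6 nM = 7.50 mM

7.50 mM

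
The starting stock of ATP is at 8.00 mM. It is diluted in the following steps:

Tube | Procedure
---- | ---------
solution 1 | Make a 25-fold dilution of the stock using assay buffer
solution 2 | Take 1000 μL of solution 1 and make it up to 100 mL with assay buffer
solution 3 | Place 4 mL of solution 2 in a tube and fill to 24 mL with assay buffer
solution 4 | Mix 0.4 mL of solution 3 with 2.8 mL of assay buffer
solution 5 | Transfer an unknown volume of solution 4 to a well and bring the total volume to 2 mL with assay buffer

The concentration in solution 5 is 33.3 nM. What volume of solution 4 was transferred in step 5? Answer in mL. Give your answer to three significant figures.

Step 1: 25-fold → factor 25
Step 2: 1000 μL brought to 100 mL → factor 1 × 10^5/1000 = 100
Step 3: 4 mL brought to 24 mL → factor 24/4 = 6
Step 4: 0.4 mL + 2.8 mL = 3.2 mL total → factor 3.2/0.4 = 8
Step 5: v brought to 2 mL → factor = 2 mL/v
Product of known-step factors = 1.2 × 10^5
Overall factor = 8.00 mM / (33.3 nM) = 2.4024 × 10^5
Step-5 factor = 2.4024 × 10^5 / 1.2 × 10^5 = 2.002
v = 2 mL / 2.002 = 0.999 mL

0.999 mL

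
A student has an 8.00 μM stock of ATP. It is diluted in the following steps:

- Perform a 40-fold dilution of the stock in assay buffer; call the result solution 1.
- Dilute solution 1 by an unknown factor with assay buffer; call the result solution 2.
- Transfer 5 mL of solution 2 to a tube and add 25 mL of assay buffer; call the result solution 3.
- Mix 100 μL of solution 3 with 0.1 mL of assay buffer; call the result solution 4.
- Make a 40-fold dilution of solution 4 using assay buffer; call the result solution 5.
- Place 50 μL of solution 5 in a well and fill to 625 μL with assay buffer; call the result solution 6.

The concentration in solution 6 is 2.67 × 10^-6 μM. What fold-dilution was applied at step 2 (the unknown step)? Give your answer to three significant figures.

Step 1: 40-fold → factor 40
Step 2: unknown factor x
Step 3: 5 mL + 25 mL = 30 mL total → factor 30/5 = 6
Step 4: 100 μL + 0.1 mL = 200 μL total → factor 200/100 = 2
Step 5: 40-fold → factor 40
Step 6: 50 μL brought to 625 μL → factor 625/50 = 12.5
Product of known-step factors = 2.4 × 10^5
Overall factor = 8.00 μM / (2.67 × 10^-6 μM) = 2.9963 × 10^6
x = 2.9963 × 10^6 / 2.4 × 10^5 = 12.5

12.5-fold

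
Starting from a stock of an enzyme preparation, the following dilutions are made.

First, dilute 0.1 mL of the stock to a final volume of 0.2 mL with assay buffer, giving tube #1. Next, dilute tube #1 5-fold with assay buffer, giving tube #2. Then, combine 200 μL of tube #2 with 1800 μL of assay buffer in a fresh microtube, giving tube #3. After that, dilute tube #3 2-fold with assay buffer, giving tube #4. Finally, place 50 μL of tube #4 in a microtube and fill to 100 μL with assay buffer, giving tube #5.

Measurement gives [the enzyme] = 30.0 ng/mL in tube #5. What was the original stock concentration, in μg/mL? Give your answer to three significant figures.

Step 1: 0.1 mL brought to 0.2 mL → factor 0.2/0.1 = 2
Step 2: 5-fold → factor 5
Step 3: 200 μL + 1800 μL = 2000 μL total → factor 2000/200 = 10
Step 4: 2-fold → factor 2
Step 5: 50 μL brought to 100 μL → factor 100/50 = 2
Overall dilution factor = 2 × 5 × 10 × 2 × 2 = 400
Stock = 30.0 ng/mL × 400 = 1.200 × 10^4 ng/mL = 12.0 μg/mL

12.0 μg/mL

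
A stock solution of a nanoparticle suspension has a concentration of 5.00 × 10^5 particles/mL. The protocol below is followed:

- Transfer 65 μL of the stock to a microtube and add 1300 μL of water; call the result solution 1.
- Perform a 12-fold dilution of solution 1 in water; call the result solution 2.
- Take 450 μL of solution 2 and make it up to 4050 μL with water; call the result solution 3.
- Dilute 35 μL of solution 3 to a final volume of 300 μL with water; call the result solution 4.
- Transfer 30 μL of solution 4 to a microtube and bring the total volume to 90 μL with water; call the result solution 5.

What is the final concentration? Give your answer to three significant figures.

Step 1: 65 μL + 1300 μL = 1365 μL total → factor 1365/65 = 21
Step 2: 12-fold → factor 12
Step 3: 450 μL brought to 4050 μL → factor 4050/450 = 9
Step 4: 35 μL brought to 300 μL → factor 300/35 = 8.5714
Step 5: 30 μL brought to 90 μL → factor 90/30 = 3
Overall dilution factor = 21 × 12 × 9 × 8.5714 × 3 = 58320
Final = 5.00 × 10^5 particles/mL / 58320 = 8.57 particles/mL

8.57 particles/mL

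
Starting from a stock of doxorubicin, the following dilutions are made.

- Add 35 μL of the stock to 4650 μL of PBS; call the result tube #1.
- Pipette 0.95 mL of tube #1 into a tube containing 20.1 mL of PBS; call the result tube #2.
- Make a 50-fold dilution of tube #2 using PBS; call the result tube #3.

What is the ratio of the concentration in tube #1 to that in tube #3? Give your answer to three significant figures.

1.11 × 10^3

Step 1: 35 μL + 4650 μL = 4685 μL total → factor 4685/35 = 133.86
Step 2: 0.95 mL + 20.1 mL = 21.05 mL total → factor 21.05/0.95 = 22.158
Step 3: 50-fold → factor 50
Dilution factor to tube #1 = 133.86; to tube #3 = 1.483 × 10^5
[tube #1]/[tube #3] = (factor to tube #3)/(factor to tube #1) = 1.483 × 10^5/133.86 = 1.11 × 10^3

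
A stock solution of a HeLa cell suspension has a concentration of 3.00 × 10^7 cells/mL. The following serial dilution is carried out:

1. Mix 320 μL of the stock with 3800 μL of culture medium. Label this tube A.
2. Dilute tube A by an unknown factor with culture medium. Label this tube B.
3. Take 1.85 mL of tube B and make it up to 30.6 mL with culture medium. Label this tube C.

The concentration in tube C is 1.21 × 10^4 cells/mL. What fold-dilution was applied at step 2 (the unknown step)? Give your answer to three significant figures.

Step 1: 320 μL + 3800 μL = 4120 μL total → factor 4120/320 = 12.875
Step 2: unknown factor x
Step 3: 1.85 mL brought to 30.6 mL → factor 30.6/1.85 = 16.541
Product of known-step factors = 212.96
Overall factor = 3.00 × 10^7 cells/mL / (1.21 × 10^4 cells/mL) = 2479.3
x = 2479.3 / 212.96 = 11.6

11.6-fold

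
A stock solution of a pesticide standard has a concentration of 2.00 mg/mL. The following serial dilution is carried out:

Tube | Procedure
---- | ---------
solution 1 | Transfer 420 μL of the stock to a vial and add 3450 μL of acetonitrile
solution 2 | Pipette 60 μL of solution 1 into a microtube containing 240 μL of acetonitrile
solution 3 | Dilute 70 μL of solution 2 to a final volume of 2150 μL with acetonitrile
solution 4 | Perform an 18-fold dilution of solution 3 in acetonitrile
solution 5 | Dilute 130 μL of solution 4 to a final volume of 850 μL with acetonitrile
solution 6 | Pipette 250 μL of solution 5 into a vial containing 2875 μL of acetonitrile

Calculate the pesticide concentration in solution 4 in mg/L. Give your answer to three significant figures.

Step 1: 420 μL + 3450 μL = 3870 μL total → factor 3870/420 = 9.2143
Step 2: 60 μL + 240 μL = 300 μL total → factor 300/60 = 5
Step 3: 70 μL brought to 2150 μL → factor 2150/70 = 30.714
Step 4: 18-fold → factor 18
Dilution factor through solution 4 = 9.2143 × 5 × 30.714 × 18 = 25471
[solution 4] = 2.00 mg/mL / 25471 = 7.852 × 10^-5 mg/mL = 0.0785 mg/L

0.0785 mg/L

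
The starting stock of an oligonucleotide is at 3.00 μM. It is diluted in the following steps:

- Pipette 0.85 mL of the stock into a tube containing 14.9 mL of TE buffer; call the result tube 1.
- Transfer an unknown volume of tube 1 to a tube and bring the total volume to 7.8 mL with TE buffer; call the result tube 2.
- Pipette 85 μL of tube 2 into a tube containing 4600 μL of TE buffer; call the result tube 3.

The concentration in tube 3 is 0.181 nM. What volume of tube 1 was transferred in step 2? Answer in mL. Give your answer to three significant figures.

Step 1: 0.85 mL + 14.9 mL = 15.75 mL total → factor 15.75/0.85 = 18.529
Step 2: v brought to 7.8 mL → factor = 7.8 mL/v
Step 3: 85 μL + 4600 μL = 4685 μL total → factor 4685/85 = 55.118
Product of known-step factors = 1021.3
Overall factor = 3.00 μM / (0.181 nM) = 16575
Step-2 factor = 16575 / 1021.3 = 16.229
v = 7.8 mL / 16.229 = 0.481 mL

0.481 mL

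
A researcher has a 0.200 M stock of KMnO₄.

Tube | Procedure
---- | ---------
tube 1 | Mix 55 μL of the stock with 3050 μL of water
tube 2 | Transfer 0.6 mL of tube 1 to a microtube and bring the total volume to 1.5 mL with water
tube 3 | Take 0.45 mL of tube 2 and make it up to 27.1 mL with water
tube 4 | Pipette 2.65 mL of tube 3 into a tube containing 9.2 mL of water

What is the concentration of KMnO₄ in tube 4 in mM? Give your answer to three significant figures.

Step 1: 55 μL + 3050 μL = 3105 μL total → factor 3105/55 = 56.455
Step 2: 0.6 mL brought to 1.5 mL → factor 1.5/0.6 = 2.5
Step 3: 0.45 mL brought to 27.1 mL → factor 27.1/0.45 = 60.222
Step 4: 2.65 mL + 9.2 mL = 11.85 mL total → factor 11.85/2.65 = 4.4717
Overall dilution factor = 56.455 × 2.5 × 60.222 × 4.4717 = 38007
Final = 0.200 M / 38007 = 5.262 × 10^-6 M = 0.00526 mM

0.00526 mM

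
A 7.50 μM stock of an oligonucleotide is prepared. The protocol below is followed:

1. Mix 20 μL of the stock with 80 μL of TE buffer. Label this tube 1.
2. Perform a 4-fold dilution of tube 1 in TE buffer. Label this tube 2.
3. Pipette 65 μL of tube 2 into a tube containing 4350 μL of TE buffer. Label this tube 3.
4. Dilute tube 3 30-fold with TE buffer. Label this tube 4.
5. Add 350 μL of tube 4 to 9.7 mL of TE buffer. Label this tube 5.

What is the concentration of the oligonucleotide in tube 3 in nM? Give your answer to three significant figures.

Step 1: 20 μL + 80 μL = 100 μL total → factor 100/20 = 5
Step 2: 4-fold → factor 4
Step 3: 65 μL + 4350 μL = 4415 μL total → factor 4415/65 = 67.923
Dilution factor through tube 3 = 5 × 4 × 67.923 = 1358.5
[tube 3] = 7.50 μM / 1358.5 = 0.005521 μM = 5.52 nM

5.52 nM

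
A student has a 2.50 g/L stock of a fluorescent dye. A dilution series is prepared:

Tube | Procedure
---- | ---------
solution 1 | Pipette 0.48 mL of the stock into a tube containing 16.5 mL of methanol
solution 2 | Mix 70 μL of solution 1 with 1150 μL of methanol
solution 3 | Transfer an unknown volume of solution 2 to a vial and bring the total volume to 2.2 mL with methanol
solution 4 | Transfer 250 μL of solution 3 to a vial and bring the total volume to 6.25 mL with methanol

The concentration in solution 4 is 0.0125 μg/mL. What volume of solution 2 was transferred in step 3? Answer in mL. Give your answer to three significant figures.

Step 1: 0.48 mL + 16.5 mL = 16.98 mL total → factor 16.98/0.48 = 35.375
Step 2: 70 μL + 1150 μL = 1220 μL total → factor 1220/70 = 17.429
Step 3: v brought to 2.2 mL → factor = 2.2 mL/v
Step 4: 250 μL brought to 6.25 mL → factor 6250/250 = 25
Product of known-step factors = 15413
Overall factor = 2.50 g/L / (0.0125 μg/mL) = 2 × 10^5
Step-3 factor = 2 × 10^5 / 15413 = 12.976
v = 2.2 mL / 12.976 = 0.170 mL

0.170 mL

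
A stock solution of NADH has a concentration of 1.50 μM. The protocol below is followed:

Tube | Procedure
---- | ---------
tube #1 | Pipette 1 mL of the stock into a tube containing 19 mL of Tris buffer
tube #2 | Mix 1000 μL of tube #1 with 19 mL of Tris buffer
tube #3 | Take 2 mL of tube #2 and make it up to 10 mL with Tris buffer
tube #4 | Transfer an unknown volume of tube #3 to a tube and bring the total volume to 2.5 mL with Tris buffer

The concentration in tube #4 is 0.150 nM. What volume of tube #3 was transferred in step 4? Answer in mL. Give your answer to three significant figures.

0.500 mL

Step 1: 1 mL + 19 mL = 20 mL total → factor 20/1 = 20
Step 2: 1000 μL + 19 mL = 20000 μL total → factor 20000/1000 = 20
Step 3: 2 mL brought to 10 mL → factor 10/2 = 5
Step 4: v brought to 2.5 mL → factor = 2.5 mL/v
Product of known-step factors = 2000
Overall factor = 1.50 μM / (0.150 nM) = 10000
Step-4 factor = 10000 / 2000 = 5
v = 2.5 mL / 5 = 0.500 mL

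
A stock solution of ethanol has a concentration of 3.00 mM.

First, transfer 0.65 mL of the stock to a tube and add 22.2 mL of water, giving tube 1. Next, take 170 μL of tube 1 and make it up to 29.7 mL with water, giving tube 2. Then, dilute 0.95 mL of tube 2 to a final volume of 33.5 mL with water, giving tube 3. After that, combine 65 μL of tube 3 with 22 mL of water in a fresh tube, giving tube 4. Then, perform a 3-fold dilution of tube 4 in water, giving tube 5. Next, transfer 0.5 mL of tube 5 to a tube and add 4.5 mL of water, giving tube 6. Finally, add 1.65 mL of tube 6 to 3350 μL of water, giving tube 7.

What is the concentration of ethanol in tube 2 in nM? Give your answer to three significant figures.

488 nM

Step 1: 0.65 mL + 22.2 mL = 22.85 mL total → factor 22.85/0.65 = 35.154
Step 2: 170 μL brought to 29.7 mL → factor 29700/170 = 174.71
Dilution factor through tube 2 = 35.154 × 174.71 = 6141.6
[tube 2] = 3.00 mM / 6141.6 = 0.0004885 mM = 488 nM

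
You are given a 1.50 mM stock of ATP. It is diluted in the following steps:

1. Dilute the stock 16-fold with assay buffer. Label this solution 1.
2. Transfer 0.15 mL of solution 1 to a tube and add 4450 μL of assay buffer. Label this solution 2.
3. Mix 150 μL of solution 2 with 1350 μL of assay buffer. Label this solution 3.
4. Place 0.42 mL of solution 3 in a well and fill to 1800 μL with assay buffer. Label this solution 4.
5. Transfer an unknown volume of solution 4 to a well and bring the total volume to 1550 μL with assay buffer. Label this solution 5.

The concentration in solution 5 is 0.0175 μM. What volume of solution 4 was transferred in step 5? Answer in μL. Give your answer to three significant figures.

Step 1: 16-fold → factor 16
Step 2: 0.15 mL + 4450 μL = 4.6 mL total → factor 4.6/0.15 = 30.667
Step 3: 150 μL + 1350 μL = 1500 μL total → factor 1500/150 = 10
Step 4: 0.42 mL brought to 1800 μL → factor 1.8/0.42 = 4.2857
Step 5: v brought to 1550 μL → factor = 1550 μL/v
Product of known-step factors = 21029
Overall factor = 1.50 mM / (0.0175 μM) = 85714
Step-5 factor = 85714 / 21029 = 4.0761
v = 1550 μL / 4.0761 = 380 μL

380 μL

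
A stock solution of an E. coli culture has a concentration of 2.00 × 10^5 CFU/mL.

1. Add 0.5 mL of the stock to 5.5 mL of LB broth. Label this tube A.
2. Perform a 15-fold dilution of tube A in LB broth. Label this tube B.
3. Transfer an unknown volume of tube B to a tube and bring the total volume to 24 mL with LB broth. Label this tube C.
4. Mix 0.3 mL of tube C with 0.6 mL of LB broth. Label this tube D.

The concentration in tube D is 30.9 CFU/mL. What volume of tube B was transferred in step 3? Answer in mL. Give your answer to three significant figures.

Step 1: 0.5 mL + 5.5 mL = 6 mL total → factor 6/0.5 = 12
Step 2: 15-fold → factor 15
Step 3: v brought to 24 mL → factor = 24 mL/v
Step 4: 0.3 mL + 0.6 mL = 0.9 mL total → factor 0.9/0.3 = 3
Product of known-step factors = 540
Overall factor = 2.00 × 10^5 CFU/mL / (30.9 CFU/mL) = 6472.5
Step-3 factor = 6472.5 / 540 = 11.986
v = 24 mL / 11.986 = 2.00 mL

2.00 mL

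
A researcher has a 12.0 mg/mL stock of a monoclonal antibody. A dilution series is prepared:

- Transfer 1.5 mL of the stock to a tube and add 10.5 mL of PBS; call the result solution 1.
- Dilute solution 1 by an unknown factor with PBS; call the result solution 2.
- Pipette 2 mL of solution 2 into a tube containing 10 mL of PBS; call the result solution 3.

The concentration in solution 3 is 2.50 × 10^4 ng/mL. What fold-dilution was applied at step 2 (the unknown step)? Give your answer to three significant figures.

Step 1: 1.5 mL + 10.5 mL = 12 mL total → factor 12/1.5 = 8
Step 2: unknown factor x
Step 3: 2 mL + 10 mL = 12 mL total → factor 12/2 = 6
Product of known-step factors = 48
Overall factor = 12.0 mg/mL / (2.50 × 10^4 ng/mL) = 480
x = 480 / 48 = 10.0

10.0-fold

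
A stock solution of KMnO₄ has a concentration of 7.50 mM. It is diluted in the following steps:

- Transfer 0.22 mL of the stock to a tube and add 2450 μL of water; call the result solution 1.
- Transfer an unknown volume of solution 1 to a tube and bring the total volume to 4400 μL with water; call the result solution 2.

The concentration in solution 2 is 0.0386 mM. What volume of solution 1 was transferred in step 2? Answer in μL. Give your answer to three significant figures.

Step 1: 0.22 mL + 2450 μL = 2.67 mL total → factor 2.67/0.22 = 12.136
Step 2: v brought to 4400 μL → factor = 4400 μL/v
Product of known-step factors = 12.136
Overall factor = 7.50 mM / (0.0386 mM) = 194.3
Step-2 factor = 194.3 / 12.136 = 16.01
v = 4400 μL / 16.01 = 275 μL

275 μL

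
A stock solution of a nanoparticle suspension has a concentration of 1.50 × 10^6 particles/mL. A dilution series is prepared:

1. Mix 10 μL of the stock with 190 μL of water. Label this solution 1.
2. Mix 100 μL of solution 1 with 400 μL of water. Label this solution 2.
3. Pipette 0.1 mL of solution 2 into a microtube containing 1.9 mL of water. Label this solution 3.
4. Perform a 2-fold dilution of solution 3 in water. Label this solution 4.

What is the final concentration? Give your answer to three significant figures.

Step 1: 10 μL + 190 μL = 200 μL total → factor 200/10 = 20
Step 2: 100 μL + 400 μL = 500 μL total → factor 500/100 = 5
Step 3: 0.1 mL + 1.9 mL = 2 mL total → factor 2/0.1 = 20
Step 4: 2-fold → factor 2
Overall dilution factor = 20 × 5 × 20 × 2 = 4000
Final = 1.50 × 10^6 particles/mL / 4000 = 375 particles/mL

375 particles/mL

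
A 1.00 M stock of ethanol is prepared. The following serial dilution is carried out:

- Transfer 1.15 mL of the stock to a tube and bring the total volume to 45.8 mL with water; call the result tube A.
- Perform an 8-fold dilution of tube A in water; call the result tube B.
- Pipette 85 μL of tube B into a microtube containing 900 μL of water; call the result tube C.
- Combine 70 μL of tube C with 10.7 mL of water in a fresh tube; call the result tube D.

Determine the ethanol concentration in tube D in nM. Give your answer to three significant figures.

Step 1: 1.15 mL brought to 45.8 mL → factor 45.8/1.15 = 39.826
Step 2: 8-fold → factor 8
Step 3: 85 μL + 900 μL = 985 μL total → factor 985/85 = 11.588
Step 4: 70 μL + 10.7 mL = 10770 μL total → factor 10770/70 = 153.86
Overall dilution factor = 39.826 × 8 × 11.588 × 153.86 = 5.6806 × 10^5
Final = 1.00 M / 5.6806 × 10^5 = 1.760 × 10^-6 M = 1.76 × 10^3 nM

1.76 × 10^3 nM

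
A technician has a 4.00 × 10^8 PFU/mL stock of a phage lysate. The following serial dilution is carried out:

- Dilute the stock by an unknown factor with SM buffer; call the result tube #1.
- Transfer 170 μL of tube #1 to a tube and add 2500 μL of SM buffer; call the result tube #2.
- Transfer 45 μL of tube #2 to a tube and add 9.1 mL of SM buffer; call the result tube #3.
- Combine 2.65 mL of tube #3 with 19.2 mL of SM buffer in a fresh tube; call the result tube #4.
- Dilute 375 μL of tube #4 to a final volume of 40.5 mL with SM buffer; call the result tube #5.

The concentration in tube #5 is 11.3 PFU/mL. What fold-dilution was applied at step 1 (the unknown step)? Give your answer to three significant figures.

12.5-fold

Step 1: unknown factor x
Step 2: 170 μL + 2500 μL = 2670 μL total → factor 2670/170 = 15.706
Step 3: 45 μL + 9.1 mL = 9145 μL total → factor 9145/45 = 203.22
Step 4: 2.65 mL + 19.2 mL = 21.85 mL total → factor 21.85/2.65 = 8.2453
Step 5: 375 μL brought to 40.5 mL → factor 40500/375 = 108
Product of known-step factors = 2.8423 × 10^6
Overall factor = 4.00 × 10^8 PFU/mL / (11.3 PFU/mL) = 3.5398 × 10^7
x = 3.5398 × 10^7 / 2.8423 × 10^6 = 12.5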